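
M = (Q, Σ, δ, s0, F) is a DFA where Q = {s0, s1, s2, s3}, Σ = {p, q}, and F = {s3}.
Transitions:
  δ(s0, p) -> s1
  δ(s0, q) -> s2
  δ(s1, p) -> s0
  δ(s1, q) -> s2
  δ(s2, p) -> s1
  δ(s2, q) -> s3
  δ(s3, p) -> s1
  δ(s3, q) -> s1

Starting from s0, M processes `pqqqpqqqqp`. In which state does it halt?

s0 --p--> s1
s1 --q--> s2
s2 --q--> s3
s3 --q--> s1
s1 --p--> s0
s0 --q--> s2
s2 --q--> s3
s3 --q--> s1
s1 --q--> s2
s2 --p--> s1

s1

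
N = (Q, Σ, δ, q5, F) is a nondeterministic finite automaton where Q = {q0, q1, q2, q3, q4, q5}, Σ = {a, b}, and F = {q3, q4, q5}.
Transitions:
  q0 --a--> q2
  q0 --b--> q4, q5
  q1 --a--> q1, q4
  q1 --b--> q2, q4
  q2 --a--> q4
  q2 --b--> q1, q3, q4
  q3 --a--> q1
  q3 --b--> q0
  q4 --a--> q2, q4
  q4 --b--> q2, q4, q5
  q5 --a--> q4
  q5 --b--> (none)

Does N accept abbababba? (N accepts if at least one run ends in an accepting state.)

Start: {q5}
read a: {q4}
read b: {q2, q4, q5}
read b: {q1, q2, q3, q4, q5}
read a: {q1, q2, q4}
read b: {q1, q2, q3, q4, q5}
read a: {q1, q2, q4}
read b: {q1, q2, q3, q4, q5}
read b: {q0, q1, q2, q3, q4, q5}
read a: {q1, q2, q4}
Reachable ∩ accepting = {q4} — nonempty.

accepted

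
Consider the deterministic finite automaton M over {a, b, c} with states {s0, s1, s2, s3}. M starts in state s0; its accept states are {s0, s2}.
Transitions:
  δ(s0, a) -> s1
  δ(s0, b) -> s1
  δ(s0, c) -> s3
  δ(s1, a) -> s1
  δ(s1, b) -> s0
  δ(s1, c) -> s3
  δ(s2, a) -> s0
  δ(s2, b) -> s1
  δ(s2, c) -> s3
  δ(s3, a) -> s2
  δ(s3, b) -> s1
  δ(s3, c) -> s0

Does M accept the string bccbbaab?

accepted

s0 --b--> s1
s1 --c--> s3
s3 --c--> s0
s0 --b--> s1
s1 --b--> s0
s0 --a--> s1
s1 --a--> s1
s1 --b--> s0
End in state s0, which is an accepting state.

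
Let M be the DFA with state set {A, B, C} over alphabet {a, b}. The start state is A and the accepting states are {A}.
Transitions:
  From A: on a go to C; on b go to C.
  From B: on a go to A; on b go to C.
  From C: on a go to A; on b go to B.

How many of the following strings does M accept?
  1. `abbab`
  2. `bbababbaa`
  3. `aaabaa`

0

`abbab`: rejected
`bbababbaa`: rejected
`aaabaa`: rejected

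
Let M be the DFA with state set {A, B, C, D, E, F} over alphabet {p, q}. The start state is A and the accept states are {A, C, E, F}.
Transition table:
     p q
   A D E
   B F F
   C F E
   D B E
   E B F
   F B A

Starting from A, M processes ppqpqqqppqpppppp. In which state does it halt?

A --p--> D
D --p--> B
B --q--> F
F --p--> B
B --q--> F
F --q--> A
A --q--> E
E --p--> B
B --p--> F
F --q--> A
A --p--> D
D --p--> B
B --p--> F
F --p--> B
B --p--> F
F --p--> B

B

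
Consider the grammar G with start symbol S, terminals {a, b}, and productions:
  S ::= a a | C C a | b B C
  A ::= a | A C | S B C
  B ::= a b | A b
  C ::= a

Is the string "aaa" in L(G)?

yes

S ⇒ CCa ⇒ aCa ⇒ aaa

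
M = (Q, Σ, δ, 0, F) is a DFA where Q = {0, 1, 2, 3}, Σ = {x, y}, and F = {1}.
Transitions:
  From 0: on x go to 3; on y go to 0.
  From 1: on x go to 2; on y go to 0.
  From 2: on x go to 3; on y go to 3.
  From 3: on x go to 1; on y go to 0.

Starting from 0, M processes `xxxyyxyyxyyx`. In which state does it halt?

3

0 --x--> 3
3 --x--> 1
1 --x--> 2
2 --y--> 3
3 --y--> 0
0 --x--> 3
3 --y--> 0
0 --y--> 0
0 --x--> 3
3 --y--> 0
0 --y--> 0
0 --x--> 3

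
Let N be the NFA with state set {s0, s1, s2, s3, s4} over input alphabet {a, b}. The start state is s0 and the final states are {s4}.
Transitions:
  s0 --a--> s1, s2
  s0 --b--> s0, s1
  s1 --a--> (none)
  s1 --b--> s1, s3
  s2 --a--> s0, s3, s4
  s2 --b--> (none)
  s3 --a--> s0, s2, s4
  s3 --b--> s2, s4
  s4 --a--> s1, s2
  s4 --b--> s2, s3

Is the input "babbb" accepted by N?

Start: {s0}
read b: {s0, s1}
read a: {s1, s2}
read b: {s1, s3}
read b: {s1, s2, s3, s4}
read b: {s1, s2, s3, s4}
Reachable ∩ accepting = {s4} — nonempty.

accepted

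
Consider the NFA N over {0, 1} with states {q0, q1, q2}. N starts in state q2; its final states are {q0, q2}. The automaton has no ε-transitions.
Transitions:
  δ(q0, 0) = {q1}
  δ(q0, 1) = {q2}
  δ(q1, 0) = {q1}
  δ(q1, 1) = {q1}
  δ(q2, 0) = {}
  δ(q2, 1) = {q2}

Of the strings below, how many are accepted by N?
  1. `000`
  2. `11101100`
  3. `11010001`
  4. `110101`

`000`: rejected
`11101100`: rejected
`11010001`: rejected
`110101`: rejected

0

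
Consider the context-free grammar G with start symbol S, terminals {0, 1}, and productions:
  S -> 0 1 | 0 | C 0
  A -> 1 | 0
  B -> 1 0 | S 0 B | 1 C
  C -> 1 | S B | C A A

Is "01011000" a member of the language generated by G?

S ⇒ C0 ⇒ CAA0 ⇒ CAAAA0 ⇒ SBAAAA0 ⇒ 0BAAAA0 ⇒ 010AAAA0 ⇒ 0101AAA0 ⇒ 01011AA0 ⇒ 010110A0 ⇒ 01011000

yes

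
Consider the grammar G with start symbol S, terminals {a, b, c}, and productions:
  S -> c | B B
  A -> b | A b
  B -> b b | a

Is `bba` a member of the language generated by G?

yes

S ⇒ BB ⇒ bbB ⇒ bba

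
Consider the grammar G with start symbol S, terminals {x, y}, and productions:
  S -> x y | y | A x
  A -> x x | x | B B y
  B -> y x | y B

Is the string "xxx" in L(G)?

yes

S ⇒ Ax ⇒ xxx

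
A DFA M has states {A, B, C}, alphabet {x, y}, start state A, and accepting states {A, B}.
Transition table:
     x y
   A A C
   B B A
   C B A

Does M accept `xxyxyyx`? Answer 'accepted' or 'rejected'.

accepted

A --x--> A
A --x--> A
A --y--> C
C --x--> B
B --y--> A
A --y--> C
C --x--> B
End in state B, which is an accepting state.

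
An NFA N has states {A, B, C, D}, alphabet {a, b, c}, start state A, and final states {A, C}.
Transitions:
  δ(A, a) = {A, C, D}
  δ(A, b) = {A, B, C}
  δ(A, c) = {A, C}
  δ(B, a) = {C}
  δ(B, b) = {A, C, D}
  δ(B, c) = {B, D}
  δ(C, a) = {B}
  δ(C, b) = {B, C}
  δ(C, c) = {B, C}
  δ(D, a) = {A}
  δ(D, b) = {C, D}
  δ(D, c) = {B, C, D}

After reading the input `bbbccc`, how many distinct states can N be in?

4

Start: {A}
read b: {A, B, C}
read b: {A, B, C, D}
read b: {A, B, C, D}
read c: {A, B, C, D}
read c: {A, B, C, D}
read c: {A, B, C, D}
Final reachable set {A, B, C, D} has 4 states.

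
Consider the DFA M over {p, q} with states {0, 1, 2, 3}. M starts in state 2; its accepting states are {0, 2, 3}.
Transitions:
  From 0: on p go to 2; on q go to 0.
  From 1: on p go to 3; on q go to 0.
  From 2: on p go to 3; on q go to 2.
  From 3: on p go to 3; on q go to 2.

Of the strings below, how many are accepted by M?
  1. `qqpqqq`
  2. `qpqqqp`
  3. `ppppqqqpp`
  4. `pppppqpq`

`qqpqqq`: accepted
`qpqqqp`: accepted
`ppppqqqpp`: accepted
`pppppqpq`: accepted

4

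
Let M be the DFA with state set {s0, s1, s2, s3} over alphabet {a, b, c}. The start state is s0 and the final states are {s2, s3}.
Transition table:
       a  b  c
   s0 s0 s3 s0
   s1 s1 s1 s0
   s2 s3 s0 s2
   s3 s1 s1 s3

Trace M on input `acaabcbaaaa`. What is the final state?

s0 --a--> s0
s0 --c--> s0
s0 --a--> s0
s0 --a--> s0
s0 --b--> s3
s3 --c--> s3
s3 --b--> s1
s1 --a--> s1
s1 --a--> s1
s1 --a--> s1
s1 --a--> s1

s1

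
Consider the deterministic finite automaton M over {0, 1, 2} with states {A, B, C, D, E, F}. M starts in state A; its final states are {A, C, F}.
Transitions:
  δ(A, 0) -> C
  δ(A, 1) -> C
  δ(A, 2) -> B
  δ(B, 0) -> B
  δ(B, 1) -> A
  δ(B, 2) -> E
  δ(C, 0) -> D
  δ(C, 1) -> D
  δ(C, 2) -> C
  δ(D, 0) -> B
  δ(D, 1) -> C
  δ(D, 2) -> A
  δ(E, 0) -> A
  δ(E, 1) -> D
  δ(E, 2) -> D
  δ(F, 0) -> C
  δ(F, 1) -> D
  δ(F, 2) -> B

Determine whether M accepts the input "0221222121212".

accepted

A --0--> C
C --2--> C
C --2--> C
C --1--> D
D --2--> A
A --2--> B
B --2--> E
E --1--> D
D --2--> A
A --1--> C
C --2--> C
C --1--> D
D --2--> A
End in state A, which is an accepting state.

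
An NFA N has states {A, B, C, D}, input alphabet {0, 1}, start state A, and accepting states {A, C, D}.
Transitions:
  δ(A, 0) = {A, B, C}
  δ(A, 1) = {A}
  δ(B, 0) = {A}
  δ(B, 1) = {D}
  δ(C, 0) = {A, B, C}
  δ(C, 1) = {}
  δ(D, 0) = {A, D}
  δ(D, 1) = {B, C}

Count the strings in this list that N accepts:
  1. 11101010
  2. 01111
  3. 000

3

11101010: accepted
01111: accepted
000: accepted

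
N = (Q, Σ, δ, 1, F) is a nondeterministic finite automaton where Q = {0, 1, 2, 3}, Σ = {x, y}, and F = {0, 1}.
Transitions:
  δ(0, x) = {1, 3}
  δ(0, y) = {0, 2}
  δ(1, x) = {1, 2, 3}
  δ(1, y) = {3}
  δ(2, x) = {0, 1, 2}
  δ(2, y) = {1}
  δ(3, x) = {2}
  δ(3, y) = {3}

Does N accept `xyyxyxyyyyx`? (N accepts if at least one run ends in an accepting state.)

rejected

Start: {1}
read x: {1, 2, 3}
read y: {1, 3}
read y: {3}
read x: {2}
read y: {1}
read x: {1, 2, 3}
read y: {1, 3}
read y: {3}
read y: {3}
read y: {3}
read x: {2}
Reachable ∩ accepting = {} — empty.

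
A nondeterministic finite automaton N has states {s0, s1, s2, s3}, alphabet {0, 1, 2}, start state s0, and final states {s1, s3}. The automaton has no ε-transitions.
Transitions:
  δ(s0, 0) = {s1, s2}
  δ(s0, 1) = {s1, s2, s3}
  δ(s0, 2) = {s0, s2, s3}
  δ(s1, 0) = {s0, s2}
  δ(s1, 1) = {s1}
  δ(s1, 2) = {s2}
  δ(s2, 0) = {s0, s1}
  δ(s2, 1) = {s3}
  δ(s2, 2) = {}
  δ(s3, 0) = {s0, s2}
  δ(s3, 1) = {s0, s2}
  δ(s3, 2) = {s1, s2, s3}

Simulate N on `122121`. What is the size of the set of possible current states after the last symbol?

4

Start: {s0}
read 1: {s1, s2, s3}
read 2: {s1, s2, s3}
read 2: {s1, s2, s3}
read 1: {s0, s1, s2, s3}
read 2: {s0, s1, s2, s3}
read 1: {s0, s1, s2, s3}
Final reachable set {s0, s1, s2, s3} has 4 states.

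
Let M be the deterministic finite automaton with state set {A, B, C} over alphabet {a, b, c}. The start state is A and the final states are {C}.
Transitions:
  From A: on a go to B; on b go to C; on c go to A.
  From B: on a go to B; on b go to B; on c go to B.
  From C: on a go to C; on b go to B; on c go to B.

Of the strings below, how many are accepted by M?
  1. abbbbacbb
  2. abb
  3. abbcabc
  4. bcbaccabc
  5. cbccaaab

abbbbacbb: rejected
abb: rejected
abbcabc: rejected
bcbaccabc: rejected
cbccaaab: rejected

0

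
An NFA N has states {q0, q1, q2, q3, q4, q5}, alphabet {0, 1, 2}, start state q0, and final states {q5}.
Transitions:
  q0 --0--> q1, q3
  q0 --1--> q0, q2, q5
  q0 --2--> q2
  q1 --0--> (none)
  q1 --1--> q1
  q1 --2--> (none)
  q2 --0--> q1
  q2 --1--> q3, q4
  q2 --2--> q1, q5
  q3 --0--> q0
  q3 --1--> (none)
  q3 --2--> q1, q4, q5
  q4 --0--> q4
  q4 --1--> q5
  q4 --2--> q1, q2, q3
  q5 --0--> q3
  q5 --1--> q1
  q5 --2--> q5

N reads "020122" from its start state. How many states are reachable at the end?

Start: {q0}
read 0: {q1, q3}
read 2: {q1, q4, q5}
read 0: {q3, q4}
read 1: {q5}
read 2: {q5}
read 2: {q5}
Final reachable set {q5} has 1 state.

1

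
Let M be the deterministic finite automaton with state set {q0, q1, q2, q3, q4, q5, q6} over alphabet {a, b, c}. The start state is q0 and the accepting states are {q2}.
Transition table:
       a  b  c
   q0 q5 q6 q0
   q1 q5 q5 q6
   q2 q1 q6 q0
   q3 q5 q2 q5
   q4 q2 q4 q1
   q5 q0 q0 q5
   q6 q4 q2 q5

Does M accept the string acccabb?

q0 --a--> q5
q5 --c--> q5
q5 --c--> q5
q5 --c--> q5
q5 --a--> q0
q0 --b--> q6
q6 --b--> q2
End in state q2, which is an accepting state.

accepted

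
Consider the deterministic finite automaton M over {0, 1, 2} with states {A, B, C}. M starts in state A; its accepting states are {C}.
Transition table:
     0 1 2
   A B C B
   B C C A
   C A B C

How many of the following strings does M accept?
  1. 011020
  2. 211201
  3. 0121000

1

011020: rejected
211201: accepted
0121000: rejected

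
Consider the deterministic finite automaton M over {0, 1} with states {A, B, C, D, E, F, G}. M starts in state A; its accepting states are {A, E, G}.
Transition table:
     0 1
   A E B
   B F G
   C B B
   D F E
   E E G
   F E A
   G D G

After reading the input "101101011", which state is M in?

A --1--> B
B --0--> F
F --1--> A
A --1--> B
B --0--> F
F --1--> A
A --0--> E
E --1--> G
G --1--> G

G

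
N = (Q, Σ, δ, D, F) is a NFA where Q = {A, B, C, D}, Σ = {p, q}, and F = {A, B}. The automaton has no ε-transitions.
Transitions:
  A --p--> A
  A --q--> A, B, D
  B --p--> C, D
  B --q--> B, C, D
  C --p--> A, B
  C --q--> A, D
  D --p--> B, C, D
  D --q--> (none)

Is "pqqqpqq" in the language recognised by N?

Start: {D}
read p: {B, C, D}
read q: {A, B, C, D}
read q: {A, B, C, D}
read q: {A, B, C, D}
read p: {A, B, C, D}
read q: {A, B, C, D}
read q: {A, B, C, D}
Reachable ∩ accepting = {A, B} — nonempty.

accepted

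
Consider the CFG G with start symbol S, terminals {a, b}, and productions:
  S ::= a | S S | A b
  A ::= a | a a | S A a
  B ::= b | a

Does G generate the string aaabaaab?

yes

S ⇒ Ab ⇒ SAab ⇒ SSAab ⇒ AbSAab ⇒ SAabSAab ⇒ aAabSAab ⇒ aaabSAab ⇒ aaabaAab ⇒ aaabaaab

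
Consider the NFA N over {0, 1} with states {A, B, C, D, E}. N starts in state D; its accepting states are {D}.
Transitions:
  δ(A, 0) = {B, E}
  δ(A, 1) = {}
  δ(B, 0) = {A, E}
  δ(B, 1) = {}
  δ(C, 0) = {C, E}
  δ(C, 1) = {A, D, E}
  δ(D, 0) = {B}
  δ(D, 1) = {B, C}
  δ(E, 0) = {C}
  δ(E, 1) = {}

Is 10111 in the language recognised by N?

accepted

Start: {D}
read 1: {B, C}
read 0: {A, C, E}
read 1: {A, D, E}
read 1: {B, C}
read 1: {A, D, E}
Reachable ∩ accepting = {D} — nonempty.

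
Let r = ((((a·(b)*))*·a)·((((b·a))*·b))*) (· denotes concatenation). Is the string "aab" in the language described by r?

yes

Split as aa·b: (((a·(b)*))*·a) matches aa and ((((b·a))*·b))* matches b.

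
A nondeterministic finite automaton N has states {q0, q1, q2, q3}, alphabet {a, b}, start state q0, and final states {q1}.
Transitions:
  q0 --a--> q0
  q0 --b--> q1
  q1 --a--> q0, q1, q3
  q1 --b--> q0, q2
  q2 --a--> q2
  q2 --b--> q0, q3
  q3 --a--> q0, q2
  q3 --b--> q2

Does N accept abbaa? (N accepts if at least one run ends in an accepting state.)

rejected

Start: {q0}
read a: {q0}
read b: {q1}
read b: {q0, q2}
read a: {q0, q2}
read a: {q0, q2}
Reachable ∩ accepting = {} — empty.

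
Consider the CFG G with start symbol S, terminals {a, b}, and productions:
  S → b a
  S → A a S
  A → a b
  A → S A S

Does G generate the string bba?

no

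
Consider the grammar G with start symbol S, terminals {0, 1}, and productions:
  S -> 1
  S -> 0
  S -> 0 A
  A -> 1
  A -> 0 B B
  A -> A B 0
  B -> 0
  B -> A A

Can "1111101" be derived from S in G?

no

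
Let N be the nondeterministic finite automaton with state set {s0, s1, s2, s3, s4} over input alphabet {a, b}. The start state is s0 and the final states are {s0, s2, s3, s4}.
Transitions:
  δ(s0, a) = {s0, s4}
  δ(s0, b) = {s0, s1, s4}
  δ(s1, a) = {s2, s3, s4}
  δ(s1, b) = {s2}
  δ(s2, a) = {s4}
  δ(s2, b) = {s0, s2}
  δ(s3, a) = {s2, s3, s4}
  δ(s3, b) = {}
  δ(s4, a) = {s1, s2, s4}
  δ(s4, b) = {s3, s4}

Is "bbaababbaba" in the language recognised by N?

accepted

Start: {s0}
read b: {s0, s1, s4}
read b: {s0, s1, s2, s3, s4}
read a: {s0, s1, s2, s3, s4}
read a: {s0, s1, s2, s3, s4}
read b: {s0, s1, s2, s3, s4}
read a: {s0, s1, s2, s3, s4}
read b: {s0, s1, s2, s3, s4}
read b: {s0, s1, s2, s3, s4}
read a: {s0, s1, s2, s3, s4}
read b: {s0, s1, s2, s3, s4}
read a: {s0, s1, s2, s3, s4}
Reachable ∩ accepting = {s0, s2, s3, s4} — nonempty.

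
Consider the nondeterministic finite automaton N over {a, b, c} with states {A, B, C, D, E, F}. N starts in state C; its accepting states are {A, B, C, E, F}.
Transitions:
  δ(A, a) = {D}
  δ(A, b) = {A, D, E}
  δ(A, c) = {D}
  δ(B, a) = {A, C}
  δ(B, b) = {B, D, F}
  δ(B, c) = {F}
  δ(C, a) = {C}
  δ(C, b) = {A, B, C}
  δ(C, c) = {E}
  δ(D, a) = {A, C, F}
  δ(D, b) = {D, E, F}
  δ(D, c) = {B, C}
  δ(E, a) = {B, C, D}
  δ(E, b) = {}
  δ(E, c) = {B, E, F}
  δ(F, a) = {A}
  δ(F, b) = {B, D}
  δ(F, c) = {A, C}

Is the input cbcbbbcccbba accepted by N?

rejected

Start: {C}
read c: {E}
read b: {}
The reachable set is empty and stays empty for the remaining 10 symbols.
Reachable ∩ accepting = {} — empty.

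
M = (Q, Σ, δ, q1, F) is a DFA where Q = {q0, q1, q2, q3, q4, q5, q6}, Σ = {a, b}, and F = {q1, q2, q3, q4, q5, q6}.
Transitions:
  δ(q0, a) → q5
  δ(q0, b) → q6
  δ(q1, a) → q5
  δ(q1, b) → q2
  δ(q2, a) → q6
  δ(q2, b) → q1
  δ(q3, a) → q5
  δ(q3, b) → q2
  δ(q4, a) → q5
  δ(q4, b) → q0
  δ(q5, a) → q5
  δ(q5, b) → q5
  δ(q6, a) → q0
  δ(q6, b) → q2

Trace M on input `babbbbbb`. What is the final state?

q1 --b--> q2
q2 --a--> q6
q6 --b--> q2
q2 --b--> q1
q1 --b--> q2
q2 --b--> q1
q1 --b--> q2
q2 --b--> q1

q1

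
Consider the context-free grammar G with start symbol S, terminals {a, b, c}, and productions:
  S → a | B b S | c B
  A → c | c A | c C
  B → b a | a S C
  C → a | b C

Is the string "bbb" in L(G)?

no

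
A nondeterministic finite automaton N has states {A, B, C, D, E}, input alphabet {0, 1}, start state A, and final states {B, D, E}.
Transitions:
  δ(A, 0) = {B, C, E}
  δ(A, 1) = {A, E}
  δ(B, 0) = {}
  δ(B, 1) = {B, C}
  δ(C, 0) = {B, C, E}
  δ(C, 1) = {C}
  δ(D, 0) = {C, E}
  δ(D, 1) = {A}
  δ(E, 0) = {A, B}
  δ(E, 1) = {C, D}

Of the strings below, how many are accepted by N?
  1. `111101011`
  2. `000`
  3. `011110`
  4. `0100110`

4

`111101011`: accepted
`000`: accepted
`011110`: accepted
`0100110`: accepted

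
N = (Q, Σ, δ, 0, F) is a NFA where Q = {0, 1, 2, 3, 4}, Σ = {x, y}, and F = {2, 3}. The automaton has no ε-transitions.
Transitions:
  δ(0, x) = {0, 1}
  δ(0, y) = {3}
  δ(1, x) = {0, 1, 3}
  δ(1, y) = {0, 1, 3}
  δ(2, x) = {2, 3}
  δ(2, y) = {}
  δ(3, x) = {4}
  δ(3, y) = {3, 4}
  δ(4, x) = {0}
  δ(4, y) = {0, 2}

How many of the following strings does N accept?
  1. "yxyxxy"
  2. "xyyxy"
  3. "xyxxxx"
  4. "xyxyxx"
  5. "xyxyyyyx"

5

"yxyxxy": accepted
"xyyxy": accepted
"xyxxxx": accepted
"xyxyxx": accepted
"xyxyyyyx": accepted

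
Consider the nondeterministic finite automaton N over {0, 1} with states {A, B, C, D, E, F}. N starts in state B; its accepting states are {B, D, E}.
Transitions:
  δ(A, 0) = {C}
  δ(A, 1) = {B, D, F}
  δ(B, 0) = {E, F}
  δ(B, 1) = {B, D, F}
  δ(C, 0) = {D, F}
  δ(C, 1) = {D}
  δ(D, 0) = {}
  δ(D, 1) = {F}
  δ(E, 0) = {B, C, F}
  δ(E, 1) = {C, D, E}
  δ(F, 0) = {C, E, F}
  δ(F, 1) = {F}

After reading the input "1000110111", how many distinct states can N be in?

5

Start: {B}
read 1: {B, D, F}
read 0: {C, E, F}
read 0: {B, C, D, E, F}
read 0: {B, C, D, E, F}
read 1: {B, C, D, E, F}
read 1: {B, C, D, E, F}
read 0: {B, C, D, E, F}
read 1: {B, C, D, E, F}
read 1: {B, C, D, E, F}
read 1: {B, C, D, E, F}
Final reachable set {B, C, D, E, F} has 5 states.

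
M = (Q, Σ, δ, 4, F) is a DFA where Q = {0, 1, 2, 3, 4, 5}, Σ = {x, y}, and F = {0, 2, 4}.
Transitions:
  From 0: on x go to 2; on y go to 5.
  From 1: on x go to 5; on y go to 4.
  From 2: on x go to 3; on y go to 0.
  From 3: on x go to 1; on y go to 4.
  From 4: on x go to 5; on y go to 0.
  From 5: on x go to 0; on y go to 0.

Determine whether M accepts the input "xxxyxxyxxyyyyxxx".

rejected

4 --x--> 5
5 --x--> 0
0 --x--> 2
2 --y--> 0
0 --x--> 2
2 --x--> 3
3 --y--> 4
4 --x--> 5
5 --x--> 0
0 --y--> 5
5 --y--> 0
0 --y--> 5
5 --y--> 0
0 --x--> 2
2 --x--> 3
3 --x--> 1
End in state 1, which is not an accepting state.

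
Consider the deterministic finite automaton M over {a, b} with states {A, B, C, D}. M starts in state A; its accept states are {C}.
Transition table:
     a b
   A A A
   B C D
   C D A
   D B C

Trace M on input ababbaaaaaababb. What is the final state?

A --a--> A
A --b--> A
A --a--> A
A --b--> A
A --b--> A
A --a--> A
A --a--> A
A --a--> A
A --a--> A
A --a--> A
A --a--> A
A --b--> A
A --a--> A
A --b--> A
A --b--> A

A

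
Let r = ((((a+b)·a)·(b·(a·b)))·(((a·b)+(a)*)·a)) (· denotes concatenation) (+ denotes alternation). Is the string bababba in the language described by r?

No split of bababba into u·v has (((a+b)·a)·(b·(a·b))) matching u and (((a·b)+(a)*)·a) matching v.

no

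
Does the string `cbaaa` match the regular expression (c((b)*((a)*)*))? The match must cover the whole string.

yes

Split as c·baaa: c matches c and ((b)*((a)*)*) matches baaa.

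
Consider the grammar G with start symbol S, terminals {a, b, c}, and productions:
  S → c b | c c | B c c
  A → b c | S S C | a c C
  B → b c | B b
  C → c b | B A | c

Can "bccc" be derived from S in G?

yes

S ⇒ Bcc ⇒ bccc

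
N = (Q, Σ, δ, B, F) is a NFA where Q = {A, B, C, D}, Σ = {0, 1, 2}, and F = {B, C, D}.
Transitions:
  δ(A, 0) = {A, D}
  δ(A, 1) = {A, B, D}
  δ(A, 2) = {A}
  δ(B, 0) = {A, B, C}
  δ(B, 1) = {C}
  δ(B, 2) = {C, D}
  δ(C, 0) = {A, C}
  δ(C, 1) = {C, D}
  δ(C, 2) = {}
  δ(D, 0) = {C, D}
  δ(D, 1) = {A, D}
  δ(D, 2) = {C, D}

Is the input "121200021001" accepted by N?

Start: {B}
read 1: {C}
read 2: {}
The reachable set is empty and stays empty for the remaining 10 symbols.
Reachable ∩ accepting = {} — empty.

rejected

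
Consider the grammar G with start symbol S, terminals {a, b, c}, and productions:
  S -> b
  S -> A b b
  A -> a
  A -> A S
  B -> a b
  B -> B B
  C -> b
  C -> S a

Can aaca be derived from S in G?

no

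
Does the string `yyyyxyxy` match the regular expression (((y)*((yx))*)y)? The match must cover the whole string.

Split as yyyyxyx·y: ((y)*((yx))*) matches yyyyxyx and y matches y.

yes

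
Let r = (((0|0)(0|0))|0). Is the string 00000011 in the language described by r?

Neither ((0|0)(0|0)) nor 0 matches 00000011.

no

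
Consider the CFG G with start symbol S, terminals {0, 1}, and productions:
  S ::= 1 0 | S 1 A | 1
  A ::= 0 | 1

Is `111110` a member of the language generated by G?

no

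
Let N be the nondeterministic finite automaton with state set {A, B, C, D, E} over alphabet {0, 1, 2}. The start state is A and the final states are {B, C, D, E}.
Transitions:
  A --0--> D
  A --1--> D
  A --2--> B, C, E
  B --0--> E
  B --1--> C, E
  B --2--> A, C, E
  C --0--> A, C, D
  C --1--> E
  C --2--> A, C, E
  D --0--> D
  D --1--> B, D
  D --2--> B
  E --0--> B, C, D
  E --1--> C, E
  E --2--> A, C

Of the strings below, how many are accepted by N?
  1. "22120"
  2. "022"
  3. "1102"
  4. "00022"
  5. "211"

5

"22120": accepted
"022": accepted
"1102": accepted
"00022": accepted
"211": accepted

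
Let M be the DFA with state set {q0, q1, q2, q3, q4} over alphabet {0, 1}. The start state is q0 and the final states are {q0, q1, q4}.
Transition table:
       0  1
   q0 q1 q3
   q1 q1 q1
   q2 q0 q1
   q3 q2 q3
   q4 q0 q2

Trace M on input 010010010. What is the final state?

q1

q0 --0--> q1
q1 --1--> q1
q1 --0--> q1
q1 --0--> q1
q1 --1--> q1
q1 --0--> q1
q1 --0--> q1
q1 --1--> q1
q1 --0--> q1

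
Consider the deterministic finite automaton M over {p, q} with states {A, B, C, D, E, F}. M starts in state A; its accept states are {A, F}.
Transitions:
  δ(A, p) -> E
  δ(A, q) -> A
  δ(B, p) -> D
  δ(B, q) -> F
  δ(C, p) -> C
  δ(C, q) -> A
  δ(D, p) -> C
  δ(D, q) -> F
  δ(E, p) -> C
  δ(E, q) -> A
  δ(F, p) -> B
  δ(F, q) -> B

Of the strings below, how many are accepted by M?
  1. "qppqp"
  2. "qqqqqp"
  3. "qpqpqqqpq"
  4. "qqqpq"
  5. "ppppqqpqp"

"qppqp": rejected
"qqqqqp": rejected
"qpqpqqqpq": accepted
"qqqpq": accepted
"ppppqqpqp": rejected

2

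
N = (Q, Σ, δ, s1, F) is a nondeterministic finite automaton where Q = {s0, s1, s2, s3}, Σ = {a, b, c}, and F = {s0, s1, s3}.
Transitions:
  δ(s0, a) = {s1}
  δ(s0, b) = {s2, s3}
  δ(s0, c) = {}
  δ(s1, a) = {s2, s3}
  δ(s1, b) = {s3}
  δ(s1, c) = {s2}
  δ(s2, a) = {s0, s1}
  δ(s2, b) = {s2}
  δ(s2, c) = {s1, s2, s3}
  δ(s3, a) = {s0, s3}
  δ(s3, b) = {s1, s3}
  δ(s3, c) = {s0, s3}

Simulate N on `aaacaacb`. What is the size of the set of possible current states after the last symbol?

Start: {s1}
read a: {s2, s3}
read a: {s0, s1, s3}
read a: {s0, s1, s2, s3}
read c: {s0, s1, s2, s3}
read a: {s0, s1, s2, s3}
read a: {s0, s1, s2, s3}
read c: {s0, s1, s2, s3}
read b: {s1, s2, s3}
Final reachable set {s1, s2, s3} has 3 states.

3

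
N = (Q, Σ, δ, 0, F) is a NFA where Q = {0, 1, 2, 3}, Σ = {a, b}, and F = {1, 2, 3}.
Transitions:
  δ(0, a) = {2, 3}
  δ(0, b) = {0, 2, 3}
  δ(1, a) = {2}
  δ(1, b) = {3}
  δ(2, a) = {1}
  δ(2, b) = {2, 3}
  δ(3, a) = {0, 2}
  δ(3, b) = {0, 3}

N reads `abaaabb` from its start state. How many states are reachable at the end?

Start: {0}
read a: {2, 3}
read b: {0, 2, 3}
read a: {0, 1, 2, 3}
read a: {0, 1, 2, 3}
read a: {0, 1, 2, 3}
read b: {0, 2, 3}
read b: {0, 2, 3}
Final reachable set {0, 2, 3} has 3 states.

3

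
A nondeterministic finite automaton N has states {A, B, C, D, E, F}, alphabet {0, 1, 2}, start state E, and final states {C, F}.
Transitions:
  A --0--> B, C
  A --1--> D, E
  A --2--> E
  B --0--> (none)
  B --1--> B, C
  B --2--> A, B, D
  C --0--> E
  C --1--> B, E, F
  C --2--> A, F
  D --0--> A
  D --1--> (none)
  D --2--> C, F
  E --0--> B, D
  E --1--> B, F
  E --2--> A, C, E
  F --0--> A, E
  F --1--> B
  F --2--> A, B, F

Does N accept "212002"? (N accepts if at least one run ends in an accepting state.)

Start: {E}
read 2: {A, C, E}
read 1: {B, D, E, F}
read 2: {A, B, C, D, E, F}
read 0: {A, B, C, D, E}
read 0: {A, B, C, D, E}
read 2: {A, B, C, D, E, F}
Reachable ∩ accepting = {C, F} — nonempty.

accepted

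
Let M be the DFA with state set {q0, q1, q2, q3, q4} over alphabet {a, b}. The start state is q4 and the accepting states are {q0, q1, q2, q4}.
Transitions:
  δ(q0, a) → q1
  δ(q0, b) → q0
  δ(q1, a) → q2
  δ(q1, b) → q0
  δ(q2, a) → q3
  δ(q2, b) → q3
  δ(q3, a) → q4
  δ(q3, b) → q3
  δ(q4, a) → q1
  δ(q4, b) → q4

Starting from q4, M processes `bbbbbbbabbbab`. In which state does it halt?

q4 --b--> q4
q4 --b--> q4
q4 --b--> q4
q4 --b--> q4
q4 --b--> q4
q4 --b--> q4
q4 --b--> q4
q4 --a--> q1
q1 --b--> q0
q0 --b--> q0
q0 --b--> q0
q0 --a--> q1
q1 --b--> q0

q0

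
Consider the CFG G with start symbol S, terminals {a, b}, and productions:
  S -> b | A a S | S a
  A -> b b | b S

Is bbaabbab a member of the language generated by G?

S ⇒ AaS ⇒ bSaS ⇒ bSaaS ⇒ bbaaS ⇒ bbaaAaS ⇒ bbaabSaS ⇒ bbaabbaS ⇒ bbaabbab

yes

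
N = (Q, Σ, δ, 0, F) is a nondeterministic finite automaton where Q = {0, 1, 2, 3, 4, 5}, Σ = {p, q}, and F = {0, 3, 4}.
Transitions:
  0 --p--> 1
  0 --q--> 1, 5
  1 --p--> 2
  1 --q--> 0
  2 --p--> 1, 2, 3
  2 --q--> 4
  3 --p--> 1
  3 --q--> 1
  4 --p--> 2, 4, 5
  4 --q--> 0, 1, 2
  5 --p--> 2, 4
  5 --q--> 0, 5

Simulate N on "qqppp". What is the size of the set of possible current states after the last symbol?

5

Start: {0}
read q: {1, 5}
read q: {0, 5}
read p: {1, 2, 4}
read p: {1, 2, 3, 4, 5}
read p: {1, 2, 3, 4, 5}
Final reachable set {1, 2, 3, 4, 5} has 5 states.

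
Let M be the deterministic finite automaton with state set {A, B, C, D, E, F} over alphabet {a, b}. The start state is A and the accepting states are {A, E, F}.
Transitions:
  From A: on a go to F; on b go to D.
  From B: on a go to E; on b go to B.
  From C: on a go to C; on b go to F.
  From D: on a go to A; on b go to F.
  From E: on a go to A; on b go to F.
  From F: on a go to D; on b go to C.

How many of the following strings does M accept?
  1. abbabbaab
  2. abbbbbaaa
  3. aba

1

abbabbaab: accepted
abbbbbaaa: rejected
aba: rejected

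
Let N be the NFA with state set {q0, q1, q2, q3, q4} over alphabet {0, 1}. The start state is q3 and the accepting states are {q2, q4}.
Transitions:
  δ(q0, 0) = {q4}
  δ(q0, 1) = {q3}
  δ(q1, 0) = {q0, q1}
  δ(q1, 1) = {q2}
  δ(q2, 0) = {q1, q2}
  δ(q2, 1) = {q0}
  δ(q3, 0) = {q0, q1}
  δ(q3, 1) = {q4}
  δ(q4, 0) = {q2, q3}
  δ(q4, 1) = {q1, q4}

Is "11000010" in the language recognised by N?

Start: {q3}
read 1: {q4}
read 1: {q1, q4}
read 0: {q0, q1, q2, q3}
read 0: {q0, q1, q2, q4}
read 0: {q0, q1, q2, q3, q4}
read 0: {q0, q1, q2, q3, q4}
read 1: {q0, q1, q2, q3, q4}
read 0: {q0, q1, q2, q3, q4}
Reachable ∩ accepting = {q2, q4} — nonempty.

accepted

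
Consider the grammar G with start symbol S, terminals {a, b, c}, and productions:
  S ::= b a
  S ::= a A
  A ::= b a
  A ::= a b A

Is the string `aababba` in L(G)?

yes

S ⇒ aA ⇒ aabA ⇒ aababA ⇒ aababba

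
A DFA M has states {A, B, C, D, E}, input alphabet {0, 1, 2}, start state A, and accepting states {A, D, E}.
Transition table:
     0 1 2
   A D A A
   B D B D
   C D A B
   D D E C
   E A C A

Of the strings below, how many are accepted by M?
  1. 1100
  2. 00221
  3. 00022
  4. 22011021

1100: accepted
00221: rejected
00022: rejected
22011021: accepted

2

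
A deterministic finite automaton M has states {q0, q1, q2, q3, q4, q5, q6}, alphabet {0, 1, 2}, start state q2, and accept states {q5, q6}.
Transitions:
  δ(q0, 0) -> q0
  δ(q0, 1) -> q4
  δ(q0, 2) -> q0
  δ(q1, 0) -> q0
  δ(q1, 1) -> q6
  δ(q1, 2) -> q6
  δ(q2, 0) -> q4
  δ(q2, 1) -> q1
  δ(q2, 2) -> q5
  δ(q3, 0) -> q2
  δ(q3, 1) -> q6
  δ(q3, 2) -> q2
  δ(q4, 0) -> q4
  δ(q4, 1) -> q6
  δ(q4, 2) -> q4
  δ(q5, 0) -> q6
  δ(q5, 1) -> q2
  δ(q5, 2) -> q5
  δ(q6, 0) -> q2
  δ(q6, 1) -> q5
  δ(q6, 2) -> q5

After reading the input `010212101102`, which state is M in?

q2 --0--> q4
q4 --1--> q6
q6 --0--> q2
q2 --2--> q5
q5 --1--> q2
q2 --2--> q5
q5 --1--> q2
q2 --0--> q4
q4 --1--> q6
q6 --1--> q5
q5 --0--> q6
q6 --2--> q5

q5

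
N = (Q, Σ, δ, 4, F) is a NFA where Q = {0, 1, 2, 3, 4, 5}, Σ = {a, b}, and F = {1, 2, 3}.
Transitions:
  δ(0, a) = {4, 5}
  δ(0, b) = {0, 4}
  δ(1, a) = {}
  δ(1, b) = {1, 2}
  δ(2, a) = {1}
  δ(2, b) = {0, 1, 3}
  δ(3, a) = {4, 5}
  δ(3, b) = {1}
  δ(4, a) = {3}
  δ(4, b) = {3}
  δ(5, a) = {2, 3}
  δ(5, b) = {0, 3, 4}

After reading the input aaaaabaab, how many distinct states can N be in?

3

Start: {4}
read a: {3}
read a: {4, 5}
read a: {2, 3}
read a: {1, 4, 5}
read a: {2, 3}
read b: {0, 1, 3}
read a: {4, 5}
read a: {2, 3}
read b: {0, 1, 3}
Final reachable set {0, 1, 3} has 3 states.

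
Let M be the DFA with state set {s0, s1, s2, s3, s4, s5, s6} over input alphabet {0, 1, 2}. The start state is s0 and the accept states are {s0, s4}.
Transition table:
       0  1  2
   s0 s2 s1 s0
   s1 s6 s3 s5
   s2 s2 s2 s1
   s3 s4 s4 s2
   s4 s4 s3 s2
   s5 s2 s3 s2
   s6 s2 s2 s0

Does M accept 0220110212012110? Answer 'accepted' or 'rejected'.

s0 --0--> s2
s2 --2--> s1
s1 --2--> s5
s5 --0--> s2
s2 --1--> s2
s2 --1--> s2
s2 --0--> s2
s2 --2--> s1
s1 --1--> s3
s3 --2--> s2
s2 --0--> s2
s2 --1--> s2
s2 --2--> s1
s1 --1--> s3
s3 --1--> s4
s4 --0--> s4
End in state s4, which is an accepting state.

accepted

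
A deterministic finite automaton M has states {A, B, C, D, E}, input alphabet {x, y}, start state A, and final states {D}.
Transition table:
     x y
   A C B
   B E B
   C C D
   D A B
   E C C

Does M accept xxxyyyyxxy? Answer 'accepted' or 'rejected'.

accepted

A --x--> C
C --x--> C
C --x--> C
C --y--> D
D --y--> B
B --y--> B
B --y--> B
B --x--> E
E --x--> C
C --y--> D
End in state D, which is an accepting state.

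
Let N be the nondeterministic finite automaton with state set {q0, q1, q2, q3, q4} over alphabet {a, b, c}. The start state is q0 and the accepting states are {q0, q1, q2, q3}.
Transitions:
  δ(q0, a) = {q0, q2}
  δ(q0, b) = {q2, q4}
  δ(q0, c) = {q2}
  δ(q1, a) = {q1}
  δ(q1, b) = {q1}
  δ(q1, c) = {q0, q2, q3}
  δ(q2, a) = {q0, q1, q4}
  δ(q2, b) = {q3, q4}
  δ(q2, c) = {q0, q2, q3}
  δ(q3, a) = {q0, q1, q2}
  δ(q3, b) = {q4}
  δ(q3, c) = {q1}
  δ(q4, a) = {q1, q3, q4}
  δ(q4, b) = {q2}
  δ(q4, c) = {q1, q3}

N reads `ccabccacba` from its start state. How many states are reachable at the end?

Start: {q0}
read c: {q2}
read c: {q0, q2, q3}
read a: {q0, q1, q2, q4}
read b: {q1, q2, q3, q4}
read c: {q0, q1, q2, q3}
read c: {q0, q1, q2, q3}
read a: {q0, q1, q2, q4}
read c: {q0, q1, q2, q3}
read b: {q1, q2, q3, q4}
read a: {q0, q1, q2, q3, q4}
Final reachable set {q0, q1, q2, q3, q4} has 5 states.

5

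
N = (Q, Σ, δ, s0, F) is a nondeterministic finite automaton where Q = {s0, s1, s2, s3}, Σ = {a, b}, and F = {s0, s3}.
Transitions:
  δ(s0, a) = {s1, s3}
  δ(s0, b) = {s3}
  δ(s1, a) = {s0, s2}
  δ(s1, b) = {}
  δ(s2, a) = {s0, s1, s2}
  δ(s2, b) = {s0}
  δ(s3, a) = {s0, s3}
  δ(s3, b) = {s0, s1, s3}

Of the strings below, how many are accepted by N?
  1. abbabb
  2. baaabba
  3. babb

abbabb: accepted
baaabba: accepted
babb: accepted

3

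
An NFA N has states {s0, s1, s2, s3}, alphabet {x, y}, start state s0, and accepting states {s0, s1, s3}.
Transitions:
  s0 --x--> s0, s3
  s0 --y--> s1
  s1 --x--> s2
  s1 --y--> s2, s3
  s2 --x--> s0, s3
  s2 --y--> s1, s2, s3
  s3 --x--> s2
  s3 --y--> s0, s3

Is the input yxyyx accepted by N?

Start: {s0}
read y: {s1}
read x: {s2}
read y: {s1, s2, s3}
read y: {s0, s1, s2, s3}
read x: {s0, s2, s3}
Reachable ∩ accepting = {s0, s3} — nonempty.

accepted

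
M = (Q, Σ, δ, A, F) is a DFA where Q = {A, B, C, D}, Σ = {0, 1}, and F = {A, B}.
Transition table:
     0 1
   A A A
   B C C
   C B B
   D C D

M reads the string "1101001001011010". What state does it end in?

A --1--> A
A --1--> A
A --0--> A
A --1--> A
A --0--> A
A --0--> A
A --1--> A
A --0--> A
A --0--> A
A --1--> A
A --0--> A
A --1--> A
A --1--> A
A --0--> A
A --1--> A
A --0--> A

A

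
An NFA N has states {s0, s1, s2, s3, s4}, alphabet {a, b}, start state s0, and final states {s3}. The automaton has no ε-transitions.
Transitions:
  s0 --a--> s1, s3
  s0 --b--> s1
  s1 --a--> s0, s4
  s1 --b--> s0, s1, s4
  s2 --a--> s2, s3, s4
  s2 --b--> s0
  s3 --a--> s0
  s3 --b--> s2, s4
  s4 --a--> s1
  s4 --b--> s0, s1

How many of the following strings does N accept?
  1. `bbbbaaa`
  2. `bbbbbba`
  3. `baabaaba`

`bbbbaaa`: accepted
`bbbbbba`: accepted
`baabaaba`: accepted

3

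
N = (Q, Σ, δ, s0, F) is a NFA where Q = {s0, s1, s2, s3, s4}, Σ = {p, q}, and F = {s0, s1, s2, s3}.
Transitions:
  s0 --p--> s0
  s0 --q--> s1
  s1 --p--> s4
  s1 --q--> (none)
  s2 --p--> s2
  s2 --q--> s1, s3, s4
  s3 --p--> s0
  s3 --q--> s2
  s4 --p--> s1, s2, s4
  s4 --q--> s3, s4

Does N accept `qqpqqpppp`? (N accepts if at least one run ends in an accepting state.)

Start: {s0}
read q: {s1}
read q: {}
The reachable set is empty and stays empty for the remaining 7 symbols.
Reachable ∩ accepting = {} — empty.

rejected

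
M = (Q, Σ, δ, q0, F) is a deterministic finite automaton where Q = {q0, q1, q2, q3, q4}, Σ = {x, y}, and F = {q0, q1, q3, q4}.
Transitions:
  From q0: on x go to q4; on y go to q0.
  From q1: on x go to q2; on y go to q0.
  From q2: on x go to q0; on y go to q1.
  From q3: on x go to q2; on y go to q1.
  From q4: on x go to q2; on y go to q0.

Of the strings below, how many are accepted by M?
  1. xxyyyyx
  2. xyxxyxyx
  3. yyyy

xxyyyyx: accepted
xyxxyxyx: rejected
yyyy: accepted

2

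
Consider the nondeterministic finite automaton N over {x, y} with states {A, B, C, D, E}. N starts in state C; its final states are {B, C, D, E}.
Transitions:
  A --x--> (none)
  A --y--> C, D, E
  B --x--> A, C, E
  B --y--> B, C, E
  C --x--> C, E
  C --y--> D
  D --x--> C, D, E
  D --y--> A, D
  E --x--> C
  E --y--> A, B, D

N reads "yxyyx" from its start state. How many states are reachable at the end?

4

Start: {C}
read y: {D}
read x: {C, D, E}
read y: {A, B, D}
read y: {A, B, C, D, E}
read x: {A, C, D, E}
Final reachable set {A, C, D, E} has 4 states.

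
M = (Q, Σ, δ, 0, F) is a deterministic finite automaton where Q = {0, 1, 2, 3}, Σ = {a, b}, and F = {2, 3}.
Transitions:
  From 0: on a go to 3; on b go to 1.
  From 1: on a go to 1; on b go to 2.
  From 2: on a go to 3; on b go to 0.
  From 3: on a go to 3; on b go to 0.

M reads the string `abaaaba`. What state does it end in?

3

0 --a--> 3
3 --b--> 0
0 --a--> 3
3 --a--> 3
3 --a--> 3
3 --b--> 0
0 --a--> 3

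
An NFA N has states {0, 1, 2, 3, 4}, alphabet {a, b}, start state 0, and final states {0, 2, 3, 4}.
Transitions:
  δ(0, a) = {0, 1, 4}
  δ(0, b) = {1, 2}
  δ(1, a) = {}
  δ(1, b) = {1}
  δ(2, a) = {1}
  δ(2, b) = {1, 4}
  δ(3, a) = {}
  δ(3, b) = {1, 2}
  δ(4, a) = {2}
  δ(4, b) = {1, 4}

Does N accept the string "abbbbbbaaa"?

Start: {0}
read a: {0, 1, 4}
read b: {1, 2, 4}
read b: {1, 4}
read b: {1, 4}
read b: {1, 4}
read b: {1, 4}
read b: {1, 4}
read a: {2}
read a: {1}
read a: {}
Reachable ∩ accepting = {} — empty.

rejected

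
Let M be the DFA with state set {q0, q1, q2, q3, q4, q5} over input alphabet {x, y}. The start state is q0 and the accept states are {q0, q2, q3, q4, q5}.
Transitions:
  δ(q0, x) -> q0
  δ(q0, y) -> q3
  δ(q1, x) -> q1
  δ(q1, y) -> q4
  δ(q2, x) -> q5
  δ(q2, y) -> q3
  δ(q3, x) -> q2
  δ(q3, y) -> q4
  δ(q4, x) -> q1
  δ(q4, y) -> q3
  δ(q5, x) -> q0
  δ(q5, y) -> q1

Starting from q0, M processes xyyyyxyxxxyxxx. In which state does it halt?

q1

q0 --x--> q0
q0 --y--> q3
q3 --y--> q4
q4 --y--> q3
q3 --y--> q4
q4 --x--> q1
q1 --y--> q4
q4 --x--> q1
q1 --x--> q1
q1 --x--> q1
q1 --y--> q4
q4 --x--> q1
q1 --x--> q1
q1 --x--> q1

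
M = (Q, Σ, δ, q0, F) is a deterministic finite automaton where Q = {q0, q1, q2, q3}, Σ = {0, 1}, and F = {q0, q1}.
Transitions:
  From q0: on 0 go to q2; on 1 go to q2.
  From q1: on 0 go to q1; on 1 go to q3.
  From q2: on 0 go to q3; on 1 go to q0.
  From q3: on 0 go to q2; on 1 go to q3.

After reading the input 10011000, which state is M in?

q3

q0 --1--> q2
q2 --0--> q3
q3 --0--> q2
q2 --1--> q0
q0 --1--> q2
q2 --0--> q3
q3 --0--> q2
q2 --0--> q3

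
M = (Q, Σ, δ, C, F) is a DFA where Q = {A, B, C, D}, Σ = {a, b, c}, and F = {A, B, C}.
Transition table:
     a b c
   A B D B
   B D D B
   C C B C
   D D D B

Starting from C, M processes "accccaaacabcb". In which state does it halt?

C --a--> C
C --c--> C
C --c--> C
C --c--> C
C --c--> C
C --a--> C
C --a--> C
C --a--> C
C --c--> C
C --a--> C
C --b--> B
B --c--> B
B --b--> D

D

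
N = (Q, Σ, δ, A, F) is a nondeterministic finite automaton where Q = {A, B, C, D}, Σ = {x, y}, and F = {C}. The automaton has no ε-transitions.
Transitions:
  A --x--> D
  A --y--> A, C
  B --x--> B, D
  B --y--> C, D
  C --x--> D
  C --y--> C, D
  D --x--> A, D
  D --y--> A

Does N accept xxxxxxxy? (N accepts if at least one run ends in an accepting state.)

Start: {A}
read x: {D}
read x: {A, D}
read x: {A, D}
read x: {A, D}
read x: {A, D}
read x: {A, D}
read x: {A, D}
read y: {A, C}
Reachable ∩ accepting = {C} — nonempty.

accepted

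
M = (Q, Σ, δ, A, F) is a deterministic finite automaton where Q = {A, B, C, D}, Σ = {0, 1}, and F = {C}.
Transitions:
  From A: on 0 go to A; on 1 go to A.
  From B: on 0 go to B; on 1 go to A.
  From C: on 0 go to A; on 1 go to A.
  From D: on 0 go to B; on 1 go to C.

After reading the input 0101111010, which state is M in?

A --0--> A
A --1--> A
A --0--> A
A --1--> A
A --1--> A
A --1--> A
A --1--> A
A --0--> A
A --1--> A
A --0--> A

A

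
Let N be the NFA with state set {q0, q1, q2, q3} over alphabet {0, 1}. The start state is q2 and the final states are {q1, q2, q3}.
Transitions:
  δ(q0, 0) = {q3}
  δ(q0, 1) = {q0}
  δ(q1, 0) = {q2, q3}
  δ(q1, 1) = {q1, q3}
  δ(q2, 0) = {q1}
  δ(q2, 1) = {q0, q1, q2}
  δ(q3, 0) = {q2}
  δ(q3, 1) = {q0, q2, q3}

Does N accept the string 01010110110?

Start: {q2}
read 0: {q1}
read 1: {q1, q3}
read 0: {q2, q3}
read 1: {q0, q1, q2, q3}
read 0: {q1, q2, q3}
read 1: {q0, q1, q2, q3}
read 1: {q0, q1, q2, q3}
read 0: {q1, q2, q3}
read 1: {q0, q1, q2, q3}
read 1: {q0, q1, q2, q3}
read 0: {q1, q2, q3}
Reachable ∩ accepting = {q1, q2, q3} — nonempty.

accepted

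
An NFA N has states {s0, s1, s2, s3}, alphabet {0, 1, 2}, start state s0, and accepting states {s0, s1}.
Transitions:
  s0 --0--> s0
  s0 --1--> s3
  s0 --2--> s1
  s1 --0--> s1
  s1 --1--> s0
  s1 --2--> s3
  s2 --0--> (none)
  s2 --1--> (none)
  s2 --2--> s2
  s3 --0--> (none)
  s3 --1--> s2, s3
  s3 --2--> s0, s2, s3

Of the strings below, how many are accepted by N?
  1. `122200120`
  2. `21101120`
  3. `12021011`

1

`122200120`: accepted
`21101120`: rejected
`12021011`: rejected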